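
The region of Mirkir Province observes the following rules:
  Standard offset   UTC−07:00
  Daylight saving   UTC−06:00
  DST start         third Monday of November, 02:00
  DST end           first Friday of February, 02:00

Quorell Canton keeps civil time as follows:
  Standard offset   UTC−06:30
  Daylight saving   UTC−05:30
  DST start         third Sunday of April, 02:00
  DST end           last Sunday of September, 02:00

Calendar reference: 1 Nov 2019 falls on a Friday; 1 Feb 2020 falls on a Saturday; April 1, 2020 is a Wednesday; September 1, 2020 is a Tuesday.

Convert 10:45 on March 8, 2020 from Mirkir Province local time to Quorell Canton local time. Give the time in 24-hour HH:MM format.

1 November 2019 is a Friday, so the first Monday is November 4 and the third is November 18.
1 February 2020 is a Saturday, so the first Friday is February 7.
Daylight saving runs 18 November 2019 – 7 February 2020; March 8, 2020 is outside that window, so Mirkir Province is on standard time at UTC−07:00.
10:45 Mirkir Province + 7h = 17:45 UTC.
1 April 2020 is a Wednesday, so the first Sunday is April 5 and the third is April 19.
1 September 2020 is a Tuesday, so Sundays fall on 6, 13, 20, 27; the last is September 27.
At the standard offset (UTC−06:30), 17:45 UTC − 6h30m = 11:15 Quorell Canton standard time.
Daylight saving runs 19 April – 27 September; the standard-time date in Quorell Canton, March 8, 2020, is outside that window, so Quorell Canton is on standard time at UTC−06:30.
17:45 UTC − 6h30m = 11:15 Quorell Canton.

11:15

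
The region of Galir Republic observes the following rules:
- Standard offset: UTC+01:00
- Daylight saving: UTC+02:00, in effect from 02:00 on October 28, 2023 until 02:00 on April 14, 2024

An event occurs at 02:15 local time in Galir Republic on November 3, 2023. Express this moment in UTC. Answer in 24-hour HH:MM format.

00:15

November 3, 2023 falls between 28 October 2023 and 14 April 2024, so daylight saving is in effect and Galir Republic is at UTC+02:00.
02:15 local − 2h = 00:15 UTC.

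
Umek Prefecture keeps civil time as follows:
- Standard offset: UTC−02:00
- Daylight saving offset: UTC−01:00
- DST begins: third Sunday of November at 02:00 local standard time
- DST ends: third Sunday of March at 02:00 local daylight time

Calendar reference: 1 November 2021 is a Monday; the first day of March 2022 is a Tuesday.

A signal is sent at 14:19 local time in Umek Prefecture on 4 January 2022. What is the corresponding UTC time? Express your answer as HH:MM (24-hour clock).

15:19

1 November 2021 is a Monday, so the first Sunday is November 7 and the third is November 21.
1 March 2022 is a Tuesday, so the first Sunday is March 6 and the third is March 20.
Daylight saving runs 21 November 2021 – 20 March 2022; 4 January 2022 is inside that window, so Umek Prefecture is at UTC−01:00.
14:19 local + 1h = 15:19 UTC.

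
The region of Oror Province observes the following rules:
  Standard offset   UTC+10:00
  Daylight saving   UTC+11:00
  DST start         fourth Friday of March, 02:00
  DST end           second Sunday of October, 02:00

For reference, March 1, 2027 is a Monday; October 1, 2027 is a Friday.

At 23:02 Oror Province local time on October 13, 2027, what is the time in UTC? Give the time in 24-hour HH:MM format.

1 March 2027 is a Monday, so the first Friday is March 5 and the fourth is March 26.
1 October 2027 is a Friday, so the first Sunday is October 3 and the second is October 10.
October 13, 2027 does not fall between 26 March and 10 October, so daylight saving is not in effect and Oror Province is at UTC+10:00.
23:02 local − 10h = 13:02 UTC.

13:02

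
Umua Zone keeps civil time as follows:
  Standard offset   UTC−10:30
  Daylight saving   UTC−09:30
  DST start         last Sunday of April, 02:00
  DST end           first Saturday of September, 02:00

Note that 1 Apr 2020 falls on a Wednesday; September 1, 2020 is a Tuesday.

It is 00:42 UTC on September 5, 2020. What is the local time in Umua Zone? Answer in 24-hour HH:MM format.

1 April 2020 is a Wednesday, so Sundays fall on 5, 12, 19, 26; the last is April 26.
1 September 2020 is a Tuesday, so the first Saturday is September 5.
At the standard offset (UTC−10:30), 00:42 UTC − 10h30m = 14:12 Umua Zone standard time (rolling into the previous day, 4 September 2020).
Daylight saving runs 26 April – 5 September; the standard-time date in Umua Zone, September 4, 2020, is inside that window, so Umua Zone is at UTC−09:30.
00:42 UTC − 9h30m = 15:12 local (rolling into the previous day, 4 September 2020).

15:12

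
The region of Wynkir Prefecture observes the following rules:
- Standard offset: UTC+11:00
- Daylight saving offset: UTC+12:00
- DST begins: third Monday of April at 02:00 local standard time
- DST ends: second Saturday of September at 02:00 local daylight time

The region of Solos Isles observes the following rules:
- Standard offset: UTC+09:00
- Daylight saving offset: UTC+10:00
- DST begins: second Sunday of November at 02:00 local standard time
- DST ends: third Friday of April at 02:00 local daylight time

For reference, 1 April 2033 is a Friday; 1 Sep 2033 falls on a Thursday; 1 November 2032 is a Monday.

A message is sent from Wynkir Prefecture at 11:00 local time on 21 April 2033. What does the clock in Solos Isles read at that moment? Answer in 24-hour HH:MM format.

1 April 2033 is a Friday, so the first Monday is April 4 and the third is April 18.
1 September 2033 is a Thursday, so the first Saturday is September 3 and the second is September 10.
21 April 2033 lies within the daylight-saving period (18 April – 10 September), so Wynkir Prefecture is on daylight time, UTC+12:00.
11:00 Wynkir Prefecture − 12h = 23:00 UTC (rolling into the previous day, 20 April 2033).
1 November 2032 is a Monday, so the first Sunday is November 7 and the second is November 14.
1 April 2033 is a Friday, so the first Friday is April 1 and the third is April 15.
At the standard offset (UTC+09:00), 23:00 UTC + 9h = 08:00 Solos Isles standard time (rolling into the next day, 21 April 2033).
Daylight saving runs 14 November 2032 – 15 April 2033; the standard-time date in Solos Isles, 21 April 2033, is outside that window, so Solos Isles is on standard time at UTC+09:00.
23:00 UTC + 9h = 08:00 Solos Isles (rolling into the next day, 21 April 2033).

08:00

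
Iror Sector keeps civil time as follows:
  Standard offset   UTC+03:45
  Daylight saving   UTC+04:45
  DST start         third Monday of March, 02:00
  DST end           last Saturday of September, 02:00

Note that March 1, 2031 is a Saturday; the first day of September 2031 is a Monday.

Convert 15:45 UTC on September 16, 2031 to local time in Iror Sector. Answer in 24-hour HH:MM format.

1 March 2031 is a Saturday, so the first Monday is March 3 and the third is March 17.
1 September 2031 is a Monday, so Saturdays fall on 6, 13, 20, 27; the last is September 27.
At the standard offset (UTC+03:45), 15:45 UTC + 3h45m = 19:30 Iror Sector standard time.
The standard-time date in Iror Sector, September 16, 2031, falls between 17 March and 27 September, so daylight saving is in effect and Iror Sector is at UTC+04:45.
15:45 UTC + 4h45m = 20:30 local.

20:30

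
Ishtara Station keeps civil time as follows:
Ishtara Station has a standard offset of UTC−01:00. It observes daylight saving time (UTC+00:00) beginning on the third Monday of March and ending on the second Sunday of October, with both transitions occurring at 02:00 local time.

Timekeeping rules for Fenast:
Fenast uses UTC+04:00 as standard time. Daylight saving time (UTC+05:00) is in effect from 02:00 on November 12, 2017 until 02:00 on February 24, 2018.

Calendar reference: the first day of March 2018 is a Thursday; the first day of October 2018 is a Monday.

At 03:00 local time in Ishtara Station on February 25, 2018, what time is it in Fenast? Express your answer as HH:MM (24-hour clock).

1 March 2018 is a Thursday, so the first Monday is March 5 and the third is March 19.
1 October 2018 is a Monday, so the first Sunday is October 7 and the second is October 14.
February 25, 2018 does not fall between 19 March and 14 October, so daylight saving is not in effect and Ishtara Station is at UTC−01:00.
03:00 Ishtara Station + 1h = 04:00 UTC.
At the standard offset (UTC+04:00), 04:00 UTC + 4h = 08:00 Fenast standard time.
Daylight saving runs 12 November 2017 – 24 February 2018; the standard-time date in Fenast, February 25, 2018, is outside that window, so Fenast is on standard time at UTC+04:00.
04:00 UTC + 4h = 08:00 Fenast.

08:00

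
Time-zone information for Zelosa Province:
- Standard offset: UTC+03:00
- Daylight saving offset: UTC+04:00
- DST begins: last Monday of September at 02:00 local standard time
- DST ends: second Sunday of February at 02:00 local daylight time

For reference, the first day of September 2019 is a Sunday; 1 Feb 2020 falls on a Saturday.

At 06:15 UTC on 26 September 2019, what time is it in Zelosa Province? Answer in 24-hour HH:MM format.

09:15

1 September 2019 is a Sunday, so Mondays fall on 2, 9, 16, 23, 30; the last is September 30.
1 February 2020 is a Saturday, so the first Sunday is February 2 and the second is February 9.
At the standard offset (UTC+03:00), 06:15 UTC + 3h = 09:15 Zelosa Province standard time.
Daylight saving runs 30 September 2019 – 9 February 2020; the standard-time date in Zelosa Province, 26 September 2019, is outside that window, so Zelosa Province is on standard time at UTC+03:00.
06:15 UTC + 3h = 09:15 local.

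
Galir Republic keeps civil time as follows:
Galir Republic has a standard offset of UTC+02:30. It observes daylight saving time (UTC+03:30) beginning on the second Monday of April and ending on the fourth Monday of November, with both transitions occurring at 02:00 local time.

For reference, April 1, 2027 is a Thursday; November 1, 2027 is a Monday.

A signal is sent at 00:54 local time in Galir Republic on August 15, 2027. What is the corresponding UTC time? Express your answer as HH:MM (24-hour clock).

21:24

1 April 2027 is a Thursday, so the first Monday is April 5 and the second is April 12.
1 November 2027 is a Monday, so the first Monday is November 1 and the fourth is November 22.
August 15, 2027 falls between 12 April and 22 November, so daylight saving is in effect and Galir Republic is at UTC+03:30.
00:54 local − 3h30m = 21:24 UTC (rolling into the previous day, 14 August 2027).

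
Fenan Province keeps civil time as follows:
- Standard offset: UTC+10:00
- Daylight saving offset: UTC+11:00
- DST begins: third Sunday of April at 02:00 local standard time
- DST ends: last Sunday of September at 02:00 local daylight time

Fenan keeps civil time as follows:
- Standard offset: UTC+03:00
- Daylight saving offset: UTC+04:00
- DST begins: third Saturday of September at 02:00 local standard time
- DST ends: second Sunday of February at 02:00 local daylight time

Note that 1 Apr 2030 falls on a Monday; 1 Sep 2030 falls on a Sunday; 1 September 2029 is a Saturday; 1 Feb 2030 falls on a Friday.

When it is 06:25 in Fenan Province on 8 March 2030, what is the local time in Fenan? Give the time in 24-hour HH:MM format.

23:25

1 April 2030 is a Monday, so the first Sunday is April 7 and the third is April 21.
1 September 2030 is a Sunday, so Sundays fall on 1, 8, 15, 22, 29; the last is September 29.
8 March 2030 is outside the daylight-saving period (21 April – 29 September), so Fenan Province is on standard time, UTC+10:00.
06:25 Fenan Province − 10h = 20:25 UTC (rolling into the previous day, 7 March 2030).
1 September 2029 is a Saturday, so the first Saturday is September 1 and the third is September 15.
1 February 2030 is a Friday, so the first Sunday is February 3 and the second is February 10.
At the standard offset (UTC+03:00), 20:25 UTC + 3h = 23:25 Fenan standard time.
The standard-time date in Fenan, 7 March 2030, does not fall between 15 September 2029 and 10 February 2030, so daylight saving is not in effect and Fenan is at UTC+03:00.
20:25 UTC + 3h = 23:25 Fenan.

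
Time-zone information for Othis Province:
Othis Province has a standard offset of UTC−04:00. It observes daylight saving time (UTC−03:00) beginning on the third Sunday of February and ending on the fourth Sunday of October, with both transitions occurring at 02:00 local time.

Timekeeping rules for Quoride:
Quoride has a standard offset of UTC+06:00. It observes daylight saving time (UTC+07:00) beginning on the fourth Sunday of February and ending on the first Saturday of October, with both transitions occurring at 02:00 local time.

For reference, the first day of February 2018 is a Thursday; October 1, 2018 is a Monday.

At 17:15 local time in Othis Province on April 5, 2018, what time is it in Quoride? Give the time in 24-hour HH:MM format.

03:15

1 February 2018 is a Thursday, so the first Sunday is February 4 and the third is February 18.
1 October 2018 is a Monday, so the first Sunday is October 7 and the fourth is October 28.
April 5, 2018 lies within the daylight-saving period (18 February – 28 October), so Othis Province is on daylight time, UTC−03:00.
17:15 Othis Province + 3h = 20:15 UTC.
1 February 2018 is a Thursday, so the first Sunday is February 4 and the fourth is February 25.
1 October 2018 is a Monday, so the first Saturday is October 6.
At the standard offset (UTC+06:00), 20:15 UTC + 6h = 02:15 Quoride standard time (rolling into the next day, 6 April 2018).
The standard-time date in Quoride, April 6, 2018, lies within the daylight-saving period (25 February – 6 October), so Quoride is on daylight time, UTC+07:00.
20:15 UTC + 7h = 03:15 Quoride (rolling into the next day, 6 April 2018).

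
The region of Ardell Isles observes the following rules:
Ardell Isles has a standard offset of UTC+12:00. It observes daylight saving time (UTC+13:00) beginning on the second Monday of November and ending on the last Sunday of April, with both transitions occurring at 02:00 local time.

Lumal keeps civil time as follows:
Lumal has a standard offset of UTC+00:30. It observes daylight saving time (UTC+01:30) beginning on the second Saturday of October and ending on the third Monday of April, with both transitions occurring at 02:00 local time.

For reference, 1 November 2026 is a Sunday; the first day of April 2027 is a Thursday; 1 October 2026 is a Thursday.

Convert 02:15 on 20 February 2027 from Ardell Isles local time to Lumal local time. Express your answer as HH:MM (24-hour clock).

1 November 2026 is a Sunday, so the first Monday is November 2 and the second is November 9.
1 April 2027 is a Thursday, so Sundays fall on 4, 11, 18, 25; the last is April 25.
20 February 2027 lies within the daylight-saving period (9 November 2026 – 25 April 2027), so Ardell Isles is on daylight time, UTC+13:00.
02:15 Ardell Isles − 13h = 13:15 UTC (rolling into the previous day, 19 February 2027).
1 October 2026 is a Thursday, so the first Saturday is October 3 and the second is October 10.
1 April 2027 is a Thursday, so the first Monday is April 5 and the third is April 19.
At the standard offset (UTC+00:30), 13:15 UTC + 0h30m = 13:45 Lumal standard time.
The standard-time date in Lumal, 19 February 2027, lies within the daylight-saving period (10 October 2026 – 19 April 2027), so Lumal is on daylight time, UTC+01:30.
13:15 UTC + 1h30m = 14:45 Lumal.

14:45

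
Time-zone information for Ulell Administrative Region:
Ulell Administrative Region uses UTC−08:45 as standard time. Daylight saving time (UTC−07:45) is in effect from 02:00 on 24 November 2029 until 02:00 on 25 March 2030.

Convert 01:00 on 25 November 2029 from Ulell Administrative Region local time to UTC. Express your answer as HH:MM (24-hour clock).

08:45

25 November 2029 lies within the daylight-saving period (24 November 2029 – 25 March 2030), so Ulell Administrative Region is on daylight time, UTC−07:45.
01:00 local + 7h45m = 08:45 UTC.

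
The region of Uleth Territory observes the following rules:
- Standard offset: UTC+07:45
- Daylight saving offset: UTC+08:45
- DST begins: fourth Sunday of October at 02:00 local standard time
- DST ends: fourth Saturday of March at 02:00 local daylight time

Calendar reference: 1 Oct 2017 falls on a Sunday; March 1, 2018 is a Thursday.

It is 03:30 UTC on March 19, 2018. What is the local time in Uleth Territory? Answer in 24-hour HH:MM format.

1 October 2017 is a Sunday, so the first Sunday is October 1 and the fourth is October 22.
1 March 2018 is a Thursday, so the first Saturday is March 3 and the fourth is March 24.
At the standard offset (UTC+07:45), 03:30 UTC + 7h45m = 11:15 Uleth Territory standard time.
The standard-time date in Uleth Territory, March 19, 2018, lies within the daylight-saving period (22 October 2017 – 24 March 2018), so Uleth Territory is on daylight time, UTC+08:45.
03:30 UTC + 8h45m = 12:15 local.

12:15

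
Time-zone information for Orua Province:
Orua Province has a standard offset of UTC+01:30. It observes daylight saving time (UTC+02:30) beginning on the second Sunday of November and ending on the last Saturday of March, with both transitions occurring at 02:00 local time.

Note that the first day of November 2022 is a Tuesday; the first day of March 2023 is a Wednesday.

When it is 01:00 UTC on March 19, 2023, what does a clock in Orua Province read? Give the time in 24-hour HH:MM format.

1 November 2022 is a Tuesday, so the first Sunday is November 6 and the second is November 13.
1 March 2023 is a Wednesday, so Saturdays fall on 4, 11, 18, 25; the last is March 25.
At the standard offset (UTC+01:30), 01:00 UTC + 1h30m = 02:30 Orua Province standard time.
Daylight saving runs 13 November 2022 – 25 March 2023; the standard-time date in Orua Province, March 19, 2023, is inside that window, so Orua Province is at UTC+02:30.
01:00 UTC + 2h30m = 03:30 local.

03:30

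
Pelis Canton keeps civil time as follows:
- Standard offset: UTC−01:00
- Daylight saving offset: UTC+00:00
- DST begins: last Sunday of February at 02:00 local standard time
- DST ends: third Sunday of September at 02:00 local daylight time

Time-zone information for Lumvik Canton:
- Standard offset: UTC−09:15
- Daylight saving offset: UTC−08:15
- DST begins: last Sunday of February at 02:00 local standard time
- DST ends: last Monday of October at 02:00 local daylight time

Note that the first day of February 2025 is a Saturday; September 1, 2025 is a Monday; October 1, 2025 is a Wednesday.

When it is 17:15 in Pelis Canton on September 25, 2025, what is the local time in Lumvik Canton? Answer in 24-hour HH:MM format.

10:00

1 February 2025 is a Saturday, so Sundays fall on 2, 9, 16, 23; the last is February 23.
1 September 2025 is a Monday, so the first Sunday is September 7 and the third is September 21.
September 25, 2025 is outside the daylight-saving period (23 February – 21 September), so Pelis Canton is on standard time, UTC−01:00.
17:15 Pelis Canton + 1h = 18:15 UTC.
1 February 2025 is a Saturday, so Sundays fall on 2, 9, 16, 23; the last is February 23.
1 October 2025 is a Wednesday, so Mondays fall on 6, 13, 20, 27; the last is October 27.
At the standard offset (UTC−09:15), 18:15 UTC − 9h15m = 09:00 Lumvik Canton standard time.
Daylight saving runs 23 February – 27 October; the standard-time date in Lumvik Canton, September 25, 2025, is inside that window, so Lumvik Canton is at UTC−08:15.
18:15 UTC − 8h15m = 10:00 Lumvik Canton.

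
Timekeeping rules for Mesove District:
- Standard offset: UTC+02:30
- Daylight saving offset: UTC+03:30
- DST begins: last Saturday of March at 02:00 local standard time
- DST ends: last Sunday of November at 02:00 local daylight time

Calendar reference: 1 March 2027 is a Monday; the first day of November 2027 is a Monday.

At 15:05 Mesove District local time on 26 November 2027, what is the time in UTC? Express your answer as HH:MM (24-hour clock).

1 March 2027 is a Monday, so Saturdays fall on 6, 13, 20, 27; the last is March 27.
1 November 2027 is a Monday, so Sundays fall on 7, 14, 21, 28; the last is November 28.
Daylight saving runs 27 March – 28 November; 26 November 2027 is inside that window, so Mesove District is at UTC+03:30.
15:05 local − 3h30m = 11:35 UTC.

11:35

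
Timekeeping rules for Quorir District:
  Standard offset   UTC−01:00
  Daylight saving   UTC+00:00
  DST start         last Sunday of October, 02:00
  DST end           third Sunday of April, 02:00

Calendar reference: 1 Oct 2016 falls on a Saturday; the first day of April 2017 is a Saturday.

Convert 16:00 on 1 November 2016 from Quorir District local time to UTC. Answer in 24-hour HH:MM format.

1 October 2016 is a Saturday, so Sundays fall on 2, 9, 16, 23, 30; the last is October 30.
1 April 2017 is a Saturday, so the first Sunday is April 2 and the third is April 16.
1 November 2016 lies within the daylight-saving period (30 October 2016 – 16 April 2017), so Quorir District is on daylight time, UTC+00:00.
16:00 local − 0h = 16:00 UTC.

16:00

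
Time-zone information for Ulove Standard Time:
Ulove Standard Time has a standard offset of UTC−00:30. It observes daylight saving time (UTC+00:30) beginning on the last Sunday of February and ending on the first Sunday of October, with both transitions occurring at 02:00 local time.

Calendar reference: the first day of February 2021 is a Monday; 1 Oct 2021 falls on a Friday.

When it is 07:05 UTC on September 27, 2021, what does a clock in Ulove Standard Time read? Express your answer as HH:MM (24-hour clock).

1 February 2021 is a Monday, so Sundays fall on 7, 14, 21, 28; the last is February 28.
1 October 2021 is a Friday, so the first Sunday is October 3.
At the standard offset (UTC−00:30), 07:05 UTC − 0h30m = 06:35 Ulove Standard Time standard time.
Daylight saving runs 28 February – 3 October; the standard-time date in Ulove Standard Time, September 27, 2021, is inside that window, so Ulove Standard Time is at UTC+00:30.
07:05 UTC + 0h30m = 07:35 local.

07:35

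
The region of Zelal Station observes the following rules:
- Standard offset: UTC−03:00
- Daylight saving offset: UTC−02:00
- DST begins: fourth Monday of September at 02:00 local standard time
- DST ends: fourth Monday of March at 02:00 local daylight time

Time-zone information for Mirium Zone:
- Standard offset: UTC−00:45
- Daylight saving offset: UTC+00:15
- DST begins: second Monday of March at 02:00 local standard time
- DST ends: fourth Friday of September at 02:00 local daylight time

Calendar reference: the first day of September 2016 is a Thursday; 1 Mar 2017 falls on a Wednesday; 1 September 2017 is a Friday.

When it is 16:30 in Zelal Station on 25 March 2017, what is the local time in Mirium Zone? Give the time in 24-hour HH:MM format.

1 September 2016 is a Thursday, so the first Monday is September 5 and the fourth is September 26.
1 March 2017 is a Wednesday, so the first Monday is March 6 and the fourth is March 27.
25 March 2017 lies within the daylight-saving period (26 September 2016 – 27 March 2017), so Zelal Station is on daylight time, UTC−02:00.
16:30 Zelal Station + 2h = 18:30 UTC.
1 March 2017 is a Wednesday, so the first Monday is March 6 and the second is March 13.
1 September 2017 is a Friday, so the first Friday is September 1 and the fourth is September 22.
At the standard offset (UTC−00:45), 18:30 UTC − 0h45m = 17:45 Mirium Zone standard time.
The standard-time date in Mirium Zone, 25 March 2017, lies within the daylight-saving period (13 March – 22 September), so Mirium Zone is on daylight time, UTC+00:15.
18:30 UTC + 0h15m = 18:45 Mirium Zone.

18:45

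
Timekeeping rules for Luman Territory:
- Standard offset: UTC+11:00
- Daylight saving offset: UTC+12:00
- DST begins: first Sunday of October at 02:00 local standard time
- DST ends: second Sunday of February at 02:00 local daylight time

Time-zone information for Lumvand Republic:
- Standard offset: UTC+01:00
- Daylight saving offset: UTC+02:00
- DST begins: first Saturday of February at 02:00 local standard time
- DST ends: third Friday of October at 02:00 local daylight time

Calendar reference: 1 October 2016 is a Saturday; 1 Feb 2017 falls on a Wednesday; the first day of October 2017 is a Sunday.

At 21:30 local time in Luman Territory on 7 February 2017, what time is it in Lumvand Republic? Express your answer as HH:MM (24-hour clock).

1 October 2016 is a Saturday, so the first Sunday is October 2.
1 February 2017 is a Wednesday, so the first Sunday is February 5 and the second is February 12.
7 February 2017 falls between 2 October 2016 and 12 February 2017, so daylight saving is in effect and Luman Territory is at UTC+12:00.
21:30 Luman Territory − 12h = 09:30 UTC.
1 February 2017 is a Wednesday, so the first Saturday is February 4.
1 October 2017 is a Sunday, so the first Friday is October 6 and the third is October 20.
At the standard offset (UTC+01:00), 09:30 UTC + 1h = 10:30 Lumvand Republic standard time.
Daylight saving runs 4 February – 20 October; the standard-time date in Lumvand Republic, 7 February 2017, is inside that window, so Lumvand Republic is at UTC+02:00.
09:30 UTC + 2h = 11:30 Lumvand Republic.

11:30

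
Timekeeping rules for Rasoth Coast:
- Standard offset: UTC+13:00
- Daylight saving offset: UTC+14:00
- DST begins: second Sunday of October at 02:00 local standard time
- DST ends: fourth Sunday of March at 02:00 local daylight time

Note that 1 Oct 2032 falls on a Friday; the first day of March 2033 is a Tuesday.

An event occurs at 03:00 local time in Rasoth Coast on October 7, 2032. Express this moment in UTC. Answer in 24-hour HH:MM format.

1 October 2032 is a Friday, so the first Sunday is October 3 and the second is October 10.
1 March 2033 is a Tuesday, so the first Sunday is March 6 and the fourth is March 27.
Daylight saving runs 10 October 2032 – 27 March 2033; October 7, 2032 is outside that window, so Rasoth Coast is on standard time at UTC+13:00.
03:00 local − 13h = 14:00 UTC (rolling into the previous day, 6 October 2032).

14:00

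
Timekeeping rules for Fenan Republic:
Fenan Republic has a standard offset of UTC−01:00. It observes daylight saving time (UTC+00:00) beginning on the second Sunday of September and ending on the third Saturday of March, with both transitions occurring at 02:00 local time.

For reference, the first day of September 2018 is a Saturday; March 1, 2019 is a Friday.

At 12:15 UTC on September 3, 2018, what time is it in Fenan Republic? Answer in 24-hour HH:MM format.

11:15

1 September 2018 is a Saturday, so the first Sunday is September 2 and the second is September 9.
1 March 2019 is a Friday, so the first Saturday is March 2 and the third is March 16.
At the standard offset (UTC−01:00), 12:15 UTC − 1h = 11:15 Fenan Republic standard time.
The standard-time date in Fenan Republic, September 3, 2018, is outside the daylight-saving period (9 September 2018 – 16 March 2019), so Fenan Republic is on standard time, UTC−01:00.
12:15 UTC − 1h = 11:15 local.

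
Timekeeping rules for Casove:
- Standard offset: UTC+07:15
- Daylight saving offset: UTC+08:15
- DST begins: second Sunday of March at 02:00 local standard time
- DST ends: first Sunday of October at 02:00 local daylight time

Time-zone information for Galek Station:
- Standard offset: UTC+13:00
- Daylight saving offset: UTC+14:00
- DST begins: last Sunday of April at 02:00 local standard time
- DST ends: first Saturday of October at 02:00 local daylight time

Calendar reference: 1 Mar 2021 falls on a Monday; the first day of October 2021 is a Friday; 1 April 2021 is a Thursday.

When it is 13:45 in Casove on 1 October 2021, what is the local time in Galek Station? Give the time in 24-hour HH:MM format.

19:30

1 March 2021 is a Monday, so the first Sunday is March 7 and the second is March 14.
1 October 2021 is a Friday, so the first Sunday is October 3.
Daylight saving runs 14 March – 3 October; 1 October 2021 is inside that window, so Casove is at UTC+08:15.
13:45 Casove − 8h15m = 05:30 UTC.
1 April 2021 is a Thursday, so Sundays fall on 4, 11, 18, 25; the last is April 25.
1 October 2021 is a Friday, so the first Saturday is October 2.
At the standard offset (UTC+13:00), 05:30 UTC + 13h = 18:30 Galek Station standard time.
The standard-time date in Galek Station, 1 October 2021, falls between 25 April and 2 October, so daylight saving is in effect and Galek Station is at UTC+14:00.
05:30 UTC + 14h = 19:30 Galek Station.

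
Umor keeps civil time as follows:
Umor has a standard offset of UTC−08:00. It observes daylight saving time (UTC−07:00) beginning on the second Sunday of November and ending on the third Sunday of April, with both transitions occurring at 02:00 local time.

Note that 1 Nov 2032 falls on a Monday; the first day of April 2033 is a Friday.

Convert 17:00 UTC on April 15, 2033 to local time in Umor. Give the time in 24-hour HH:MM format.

1 November 2032 is a Monday, so the first Sunday is November 7 and the second is November 14.
1 April 2033 is a Friday, so the first Sunday is April 3 and the third is April 17.
At the standard offset (UTC−08:00), 17:00 UTC − 8h = 09:00 Umor standard time.
The standard-time date in Umor, April 15, 2033, lies within the daylight-saving period (14 November 2032 – 17 April 2033), so Umor is on daylight time, UTC−07:00.
17:00 UTC − 7h = 10:00 local.

10:00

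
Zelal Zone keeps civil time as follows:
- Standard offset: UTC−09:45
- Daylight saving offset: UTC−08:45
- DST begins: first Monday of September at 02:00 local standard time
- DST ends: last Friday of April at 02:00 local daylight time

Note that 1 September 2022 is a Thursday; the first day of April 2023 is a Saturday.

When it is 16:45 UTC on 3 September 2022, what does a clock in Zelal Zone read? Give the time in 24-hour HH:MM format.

07:00

1 September 2022 is a Thursday, so the first Monday is September 5.
1 April 2023 is a Saturday, so Fridays fall on 7, 14, 21, 28; the last is April 28.
At the standard offset (UTC−09:45), 16:45 UTC − 9h45m = 07:00 Zelal Zone standard time.
The standard-time date in Zelal Zone, 3 September 2022, is outside the daylight-saving period (5 September 2022 – 28 April 2023), so Zelal Zone is on standard time, UTC−09:45.
16:45 UTC − 9h45m = 07:00 local.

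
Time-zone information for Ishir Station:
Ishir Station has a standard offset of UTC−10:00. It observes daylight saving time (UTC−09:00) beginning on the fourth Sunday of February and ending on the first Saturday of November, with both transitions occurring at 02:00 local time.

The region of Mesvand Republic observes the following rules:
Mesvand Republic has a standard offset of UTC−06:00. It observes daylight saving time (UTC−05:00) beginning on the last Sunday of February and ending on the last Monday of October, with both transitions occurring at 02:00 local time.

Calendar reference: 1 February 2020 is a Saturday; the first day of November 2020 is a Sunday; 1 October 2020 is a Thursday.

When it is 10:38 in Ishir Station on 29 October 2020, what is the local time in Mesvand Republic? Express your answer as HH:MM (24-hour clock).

13:38

1 February 2020 is a Saturday, so the first Sunday is February 2 and the fourth is February 23.
1 November 2020 is a Sunday, so the first Saturday is November 7.
Daylight saving runs 23 February – 7 November; 29 October 2020 is inside that window, so Ishir Station is at UTC−09:00.
10:38 Ishir Station + 9h = 19:38 UTC.
1 February 2020 is a Saturday, so Sundays fall on 2, 9, 16, 23; the last is February 23.
1 October 2020 is a Thursday, so Mondays fall on 5, 12, 19, 26; the last is October 26.
At the standard offset (UTC−06:00), 19:38 UTC − 6h = 13:38 Mesvand Republic standard time.
The standard-time date in Mesvand Republic, 29 October 2020, is outside the daylight-saving period (23 February – 26 October), so Mesvand Republic is on standard time, UTC−06:00.
19:38 UTC − 6h = 13:38 Mesvand Republic.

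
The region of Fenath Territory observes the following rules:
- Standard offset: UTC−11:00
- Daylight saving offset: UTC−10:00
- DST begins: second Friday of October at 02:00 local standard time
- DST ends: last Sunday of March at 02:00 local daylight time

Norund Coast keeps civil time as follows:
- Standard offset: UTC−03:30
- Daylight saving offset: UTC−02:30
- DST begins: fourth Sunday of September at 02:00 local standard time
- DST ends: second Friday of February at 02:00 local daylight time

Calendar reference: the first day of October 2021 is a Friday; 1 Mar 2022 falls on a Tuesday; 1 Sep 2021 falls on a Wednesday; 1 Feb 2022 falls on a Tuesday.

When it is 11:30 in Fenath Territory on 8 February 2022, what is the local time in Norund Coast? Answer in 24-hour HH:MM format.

1 October 2021 is a Friday, so the first Friday is October 1 and the second is October 8.
1 March 2022 is a Tuesday, so Sundays fall on 6, 13, 20, 27; the last is March 27.
Daylight saving runs 8 October 2021 – 27 March 2022; 8 February 2022 is inside that window, so Fenath Territory is at UTC−10:00.
11:30 Fenath Territory + 10h = 21:30 UTC.
1 September 2021 is a Wednesday, so the first Sunday is September 5 and the fourth is September 26.
1 February 2022 is a Tuesday, so the first Friday is February 4 and the second is February 11.
At the standard offset (UTC−03:30), 21:30 UTC − 3h30m = 18:00 Norund Coast standard time.
Daylight saving runs 26 September 2021 – 11 February 2022; the standard-time date in Norund Coast, 8 February 2022, is inside that window, so Norund Coast is at UTC−02:30.
21:30 UTC − 2h30m = 19:00 Norund Coast.

19:00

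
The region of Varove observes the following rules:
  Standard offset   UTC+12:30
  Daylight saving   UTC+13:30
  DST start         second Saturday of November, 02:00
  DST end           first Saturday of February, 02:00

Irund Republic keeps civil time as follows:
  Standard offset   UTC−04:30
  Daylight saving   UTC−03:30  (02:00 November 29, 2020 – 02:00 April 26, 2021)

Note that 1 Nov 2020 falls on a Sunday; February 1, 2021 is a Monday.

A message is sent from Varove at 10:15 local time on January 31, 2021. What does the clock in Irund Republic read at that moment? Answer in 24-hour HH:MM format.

1 November 2020 is a Sunday, so the first Saturday is November 7 and the second is November 14.
1 February 2021 is a Monday, so the first Saturday is February 6.
January 31, 2021 lies within the daylight-saving period (14 November 2020 – 6 February 2021), so Varove is on daylight time, UTC+13:30.
10:15 Varove − 13h30m = 20:45 UTC (rolling into the previous day, 30 January 2021).
At the standard offset (UTC−04:30), 20:45 UTC − 4h30m = 16:15 Irund Republic standard time.
The standard-time date in Irund Republic, January 30, 2021, lies within the daylight-saving period (29 November 2020 – 26 April 2021), so Irund Republic is on daylight time, UTC−03:30.
20:45 UTC − 3h30m = 17:15 Irund Republic.

17:15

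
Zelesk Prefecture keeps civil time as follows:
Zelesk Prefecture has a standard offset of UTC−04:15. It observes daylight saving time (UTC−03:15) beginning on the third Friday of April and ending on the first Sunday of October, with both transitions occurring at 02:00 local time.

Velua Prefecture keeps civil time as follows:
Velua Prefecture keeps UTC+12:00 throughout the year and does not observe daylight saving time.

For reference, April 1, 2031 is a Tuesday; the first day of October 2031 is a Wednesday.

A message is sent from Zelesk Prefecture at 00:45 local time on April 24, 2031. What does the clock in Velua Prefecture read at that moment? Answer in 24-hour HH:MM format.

16:00

1 April 2031 is a Tuesday, so the first Friday is April 4 and the third is April 18.
1 October 2031 is a Wednesday, so the first Sunday is October 5.
Daylight saving runs 18 April – 5 October; April 24, 2031 is inside that window, so Zelesk Prefecture is at UTC−03:15.
00:45 Zelesk Prefecture + 3h15m = 04:00 UTC.
Velua Prefecture has no daylight saving, so its offset is UTC+12:00 year-round.
04:00 UTC + 12h = 16:00 Velua Prefecture.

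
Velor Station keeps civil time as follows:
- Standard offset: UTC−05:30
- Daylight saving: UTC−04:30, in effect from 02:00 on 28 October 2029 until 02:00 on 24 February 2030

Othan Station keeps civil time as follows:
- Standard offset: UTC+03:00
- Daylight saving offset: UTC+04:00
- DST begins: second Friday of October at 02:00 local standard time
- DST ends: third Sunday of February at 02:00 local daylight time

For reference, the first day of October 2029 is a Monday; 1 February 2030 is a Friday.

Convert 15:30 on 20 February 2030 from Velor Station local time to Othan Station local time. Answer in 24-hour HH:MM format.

20 February 2030 falls between 28 October 2029 and 24 February 2030, so daylight saving is in effect and Velor Station is at UTC−04:30.
15:30 Velor Station + 4h30m = 20:00 UTC.
1 October 2029 is a Monday, so the first Friday is October 5 and the second is October 12.
1 February 2030 is a Friday, so the first Sunday is February 3 and the third is February 17.
At the standard offset (UTC+03:00), 20:00 UTC + 3h = 23:00 Othan Station standard time.
The standard-time date in Othan Station, 20 February 2030, is outside the daylight-saving period (12 October 2029 – 17 February 2030), so Othan Station is on standard time, UTC+03:00.
20:00 UTC + 3h = 23:00 Othan Station.

23:00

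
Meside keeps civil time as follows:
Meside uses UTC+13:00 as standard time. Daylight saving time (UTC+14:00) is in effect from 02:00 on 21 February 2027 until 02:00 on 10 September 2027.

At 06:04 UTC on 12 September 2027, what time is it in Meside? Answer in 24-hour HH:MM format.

19:04

At the standard offset (UTC+13:00), 06:04 UTC + 13h = 19:04 Meside standard time.
Daylight saving runs 21 February – 10 September; the standard-time date in Meside, 12 September 2027, is outside that window, so Meside is on standard time at UTC+13:00.
06:04 UTC + 13h = 19:04 local.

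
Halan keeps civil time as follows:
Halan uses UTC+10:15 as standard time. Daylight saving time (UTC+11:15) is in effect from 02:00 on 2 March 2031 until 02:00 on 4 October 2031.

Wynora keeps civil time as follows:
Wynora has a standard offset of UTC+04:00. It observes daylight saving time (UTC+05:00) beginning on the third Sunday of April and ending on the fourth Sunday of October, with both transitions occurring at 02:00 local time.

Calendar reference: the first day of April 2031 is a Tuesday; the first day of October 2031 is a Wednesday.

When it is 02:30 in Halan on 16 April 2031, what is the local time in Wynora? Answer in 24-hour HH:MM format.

16 April 2031 falls between 2 March and 4 October, so daylight saving is in effect and Halan is at UTC+11:15.
02:30 Halan − 11h15m = 15:15 UTC (rolling into the previous day, 15 April 2031).
1 April 2031 is a Tuesday, so the first Sunday is April 6 and the third is April 20.
1 October 2031 is a Wednesday, so the first Sunday is October 5 and the fourth is October 26.
At the standard offset (UTC+04:00), 15:15 UTC + 4h = 19:15 Wynora standard time.
Daylight saving runs 20 April – 26 October; the standard-time date in Wynora, 15 April 2031, is outside that window, so Wynora is on standard time at UTC+04:00.
15:15 UTC + 4h = 19:15 Wynora.

19:15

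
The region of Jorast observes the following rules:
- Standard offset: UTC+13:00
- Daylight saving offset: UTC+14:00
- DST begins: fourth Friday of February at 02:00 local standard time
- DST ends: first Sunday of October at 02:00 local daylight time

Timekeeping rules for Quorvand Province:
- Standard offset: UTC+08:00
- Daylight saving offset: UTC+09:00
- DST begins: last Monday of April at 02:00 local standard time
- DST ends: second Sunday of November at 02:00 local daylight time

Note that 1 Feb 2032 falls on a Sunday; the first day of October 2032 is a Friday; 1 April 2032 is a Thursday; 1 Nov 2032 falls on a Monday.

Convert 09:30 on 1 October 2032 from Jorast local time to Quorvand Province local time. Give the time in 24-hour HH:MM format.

1 February 2032 is a Sunday, so the first Friday is February 6 and the fourth is February 27.
1 October 2032 is a Friday, so the first Sunday is October 3.
1 October 2032 falls between 27 February and 3 October, so daylight saving is in effect and Jorast is at UTC+14:00.
09:30 Jorast − 14h = 19:30 UTC (rolling into the previous day, 30 September 2032).
1 April 2032 is a Thursday, so Mondays fall on 5, 12, 19, 26; the last is April 26.
1 November 2032 is a Monday, so the first Sunday is November 7 and the second is November 14.
At the standard offset (UTC+08:00), 19:30 UTC + 8h = 03:30 Quorvand Province standard time (rolling into the next day, 1 October 2032).
The standard-time date in Quorvand Province, 1 October 2032, lies within the daylight-saving period (26 April – 14 November), so Quorvand Province is on daylight time, UTC+09:00.
19:30 UTC + 9h = 04:30 Quorvand Province (rolling into the next day, 1 October 2032).

04:30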